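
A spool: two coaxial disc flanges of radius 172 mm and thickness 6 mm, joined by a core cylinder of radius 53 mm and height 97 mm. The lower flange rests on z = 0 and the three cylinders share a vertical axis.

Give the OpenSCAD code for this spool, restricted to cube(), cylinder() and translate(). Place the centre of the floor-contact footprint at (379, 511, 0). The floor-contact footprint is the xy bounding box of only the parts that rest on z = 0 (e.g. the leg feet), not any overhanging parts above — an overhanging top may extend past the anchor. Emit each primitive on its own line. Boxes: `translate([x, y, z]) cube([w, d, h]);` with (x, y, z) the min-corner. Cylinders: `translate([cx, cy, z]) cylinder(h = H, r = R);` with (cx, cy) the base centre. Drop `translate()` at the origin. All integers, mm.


translate([379, 511, 0]) cylinder(h = 6, r = 172);
translate([379, 511, 6]) cylinder(h = 97, r = 53);
translate([379, 511, 103]) cylinder(h = 6, r = 172);


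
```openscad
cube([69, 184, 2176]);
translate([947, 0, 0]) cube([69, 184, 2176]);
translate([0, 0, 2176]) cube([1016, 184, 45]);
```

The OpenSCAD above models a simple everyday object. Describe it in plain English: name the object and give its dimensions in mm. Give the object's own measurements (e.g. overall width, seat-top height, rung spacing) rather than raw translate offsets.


A door frame. The clear opening is 878 mm wide and 2176 mm high. Two 69 mm wide jambs, 184 mm deep, stand either side of the opening from the floor to the top of the opening. A 45 mm thick head sits across the top of both jambs, spanning the full outside width of the frame.


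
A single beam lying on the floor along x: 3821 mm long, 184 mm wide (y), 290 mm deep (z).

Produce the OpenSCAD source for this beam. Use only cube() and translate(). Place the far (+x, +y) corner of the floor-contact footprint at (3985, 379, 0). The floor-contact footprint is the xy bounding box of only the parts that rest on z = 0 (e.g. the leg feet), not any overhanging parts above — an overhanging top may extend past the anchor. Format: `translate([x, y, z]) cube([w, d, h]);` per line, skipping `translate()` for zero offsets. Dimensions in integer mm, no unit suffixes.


translate([164, 195, 0]) cube([3821, 184, 290]);


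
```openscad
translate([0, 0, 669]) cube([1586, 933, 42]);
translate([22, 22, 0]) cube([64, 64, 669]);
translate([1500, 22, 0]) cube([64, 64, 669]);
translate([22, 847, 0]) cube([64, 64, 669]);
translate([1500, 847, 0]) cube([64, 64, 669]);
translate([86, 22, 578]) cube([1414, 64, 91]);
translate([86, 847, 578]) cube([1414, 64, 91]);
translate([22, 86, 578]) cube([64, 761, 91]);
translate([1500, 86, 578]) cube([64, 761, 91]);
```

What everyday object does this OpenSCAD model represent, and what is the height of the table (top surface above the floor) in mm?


A table. The table height is 711 mm.

A 1586×933×42 slab sits at z = 669 on four 64 mm square posts — a table. The top surface is at 669 + 42 = 711 mm.


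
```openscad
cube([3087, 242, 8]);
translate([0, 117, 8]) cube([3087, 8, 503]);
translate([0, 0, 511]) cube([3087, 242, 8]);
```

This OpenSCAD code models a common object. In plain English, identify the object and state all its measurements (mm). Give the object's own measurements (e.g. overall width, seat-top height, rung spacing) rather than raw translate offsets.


An I-beam lying along x, 3087 mm long. Overall section height 519 mm. Two flanges 242 mm wide (y) and 8 mm thick, one on the floor and one at the top; a web 8 mm thick runs between them, centred on the flange width.


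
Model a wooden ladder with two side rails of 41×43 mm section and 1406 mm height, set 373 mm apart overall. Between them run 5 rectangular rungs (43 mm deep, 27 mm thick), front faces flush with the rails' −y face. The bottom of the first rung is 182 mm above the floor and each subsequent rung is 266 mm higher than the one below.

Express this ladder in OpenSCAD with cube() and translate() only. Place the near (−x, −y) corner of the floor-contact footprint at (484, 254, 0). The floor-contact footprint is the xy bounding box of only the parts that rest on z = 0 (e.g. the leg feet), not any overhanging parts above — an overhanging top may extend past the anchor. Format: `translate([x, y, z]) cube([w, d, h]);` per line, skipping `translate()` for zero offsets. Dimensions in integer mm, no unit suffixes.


translate([484, 254, 0]) cube([41, 43, 1406]);
translate([816, 254, 0]) cube([41, 43, 1406]);
translate([525, 254, 182]) cube([291, 43, 27]);
translate([525, 254, 448]) cube([291, 43, 27]);
translate([525, 254, 714]) cube([291, 43, 27]);
translate([525, 254, 980]) cube([291, 43, 27]);
translate([525, 254, 1246]) cube([291, 43, 27]);


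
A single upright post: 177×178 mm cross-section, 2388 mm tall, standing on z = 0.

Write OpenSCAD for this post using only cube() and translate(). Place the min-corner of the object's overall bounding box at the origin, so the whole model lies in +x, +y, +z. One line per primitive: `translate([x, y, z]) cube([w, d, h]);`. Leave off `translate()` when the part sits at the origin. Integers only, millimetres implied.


cube([177, 178, 2388]);


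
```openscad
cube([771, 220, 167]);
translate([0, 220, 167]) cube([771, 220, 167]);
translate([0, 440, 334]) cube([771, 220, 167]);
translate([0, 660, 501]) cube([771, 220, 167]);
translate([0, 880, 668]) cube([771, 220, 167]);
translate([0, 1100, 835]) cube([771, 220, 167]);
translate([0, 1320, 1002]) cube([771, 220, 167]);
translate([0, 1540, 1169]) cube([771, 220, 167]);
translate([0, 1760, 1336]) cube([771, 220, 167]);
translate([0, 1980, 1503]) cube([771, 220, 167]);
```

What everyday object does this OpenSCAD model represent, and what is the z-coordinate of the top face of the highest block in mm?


A staircase. The total rise is 1670 mm.

10 identical blocks, each offset up and back from the previous — a staircase. Each step is 167 mm tall and there are 10 of them, so the total rise is 10 × 167 = 1670 mm.


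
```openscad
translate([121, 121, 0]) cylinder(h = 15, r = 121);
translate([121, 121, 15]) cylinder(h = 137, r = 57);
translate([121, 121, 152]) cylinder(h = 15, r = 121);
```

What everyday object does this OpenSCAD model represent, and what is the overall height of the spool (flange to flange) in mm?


A spool. The overall height is 167 mm.

Three coaxial cylinders, large–small–large — a spool. Two 15 mm flanges and a 137 mm core give 15 + 137 + 15 = 167 mm.


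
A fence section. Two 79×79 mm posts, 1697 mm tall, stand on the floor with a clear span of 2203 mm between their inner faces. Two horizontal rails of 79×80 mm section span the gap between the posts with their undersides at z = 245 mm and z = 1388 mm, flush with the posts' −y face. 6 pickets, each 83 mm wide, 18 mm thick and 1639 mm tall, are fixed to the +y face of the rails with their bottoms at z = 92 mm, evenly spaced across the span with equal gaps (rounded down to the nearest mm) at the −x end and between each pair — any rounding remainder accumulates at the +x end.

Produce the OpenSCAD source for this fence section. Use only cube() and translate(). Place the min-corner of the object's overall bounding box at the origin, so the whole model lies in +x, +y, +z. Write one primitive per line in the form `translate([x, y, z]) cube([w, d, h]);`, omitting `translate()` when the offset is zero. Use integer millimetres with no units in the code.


cube([79, 79, 1697]);
translate([2282, 0, 0]) cube([79, 79, 1697]);
translate([79, 0, 245]) cube([2203, 79, 80]);
translate([79, 0, 1388]) cube([2203, 79, 80]);
translate([322, 79, 92]) cube([83, 18, 1639]);
translate([648, 79, 92]) cube([83, 18, 1639]);
translate([974, 79, 92]) cube([83, 18, 1639]);
translate([1300, 79, 92]) cube([83, 18, 1639]);
translate([1626, 79, 92]) cube([83, 18, 1639]);
translate([1952, 79, 92]) cube([83, 18, 1639]);


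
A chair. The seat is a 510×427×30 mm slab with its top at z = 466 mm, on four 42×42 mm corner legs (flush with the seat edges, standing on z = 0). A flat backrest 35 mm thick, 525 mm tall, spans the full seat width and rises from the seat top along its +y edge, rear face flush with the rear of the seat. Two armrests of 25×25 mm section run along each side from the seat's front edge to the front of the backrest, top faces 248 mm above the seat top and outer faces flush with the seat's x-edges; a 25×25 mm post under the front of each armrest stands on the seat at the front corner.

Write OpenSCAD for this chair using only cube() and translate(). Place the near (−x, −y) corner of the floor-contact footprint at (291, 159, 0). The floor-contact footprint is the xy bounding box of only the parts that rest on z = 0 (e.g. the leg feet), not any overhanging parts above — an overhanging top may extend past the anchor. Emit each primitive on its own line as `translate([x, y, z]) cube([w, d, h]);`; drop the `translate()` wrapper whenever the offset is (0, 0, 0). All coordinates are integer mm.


// leg_h = 466 - 30 = 436
// arm post h = 248 - 25 = 223
translate([291, 159, 436]) cube([510, 427, 30]);
translate([291, 159, 0]) cube([42, 42, 436]);
translate([759, 159, 0]) cube([42, 42, 436]);
translate([291, 544, 0]) cube([42, 42, 436]);
translate([759, 544, 0]) cube([42, 42, 436]);
translate([291, 551, 466]) cube([510, 35, 525]);
translate([291, 159, 689]) cube([25, 392, 25]);
translate([776, 159, 689]) cube([25, 392, 25]);
translate([291, 159, 466]) cube([25, 25, 223]);
translate([776, 159, 466]) cube([25, 25, 223]);


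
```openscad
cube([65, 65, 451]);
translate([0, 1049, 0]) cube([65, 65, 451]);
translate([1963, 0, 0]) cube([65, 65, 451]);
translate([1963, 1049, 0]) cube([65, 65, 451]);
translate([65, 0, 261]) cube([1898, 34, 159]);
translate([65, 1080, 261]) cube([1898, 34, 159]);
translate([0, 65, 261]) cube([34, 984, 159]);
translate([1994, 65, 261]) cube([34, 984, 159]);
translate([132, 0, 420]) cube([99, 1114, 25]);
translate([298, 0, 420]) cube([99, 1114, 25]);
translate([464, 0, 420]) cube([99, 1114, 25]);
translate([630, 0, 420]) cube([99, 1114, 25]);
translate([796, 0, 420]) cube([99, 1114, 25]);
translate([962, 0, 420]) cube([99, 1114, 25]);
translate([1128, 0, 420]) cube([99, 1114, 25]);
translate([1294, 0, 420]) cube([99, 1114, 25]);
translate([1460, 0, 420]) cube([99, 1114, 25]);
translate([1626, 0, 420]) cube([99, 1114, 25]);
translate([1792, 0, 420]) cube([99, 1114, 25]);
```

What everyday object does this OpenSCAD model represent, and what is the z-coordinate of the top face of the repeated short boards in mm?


A bed frame. The slat-top height is 445 mm.

Four posts, four rails, and a row of slats — a bed frame. Slats sit on the rails at z = 261 + 159 = 420; with slat thickness 25, the top is 445 mm.


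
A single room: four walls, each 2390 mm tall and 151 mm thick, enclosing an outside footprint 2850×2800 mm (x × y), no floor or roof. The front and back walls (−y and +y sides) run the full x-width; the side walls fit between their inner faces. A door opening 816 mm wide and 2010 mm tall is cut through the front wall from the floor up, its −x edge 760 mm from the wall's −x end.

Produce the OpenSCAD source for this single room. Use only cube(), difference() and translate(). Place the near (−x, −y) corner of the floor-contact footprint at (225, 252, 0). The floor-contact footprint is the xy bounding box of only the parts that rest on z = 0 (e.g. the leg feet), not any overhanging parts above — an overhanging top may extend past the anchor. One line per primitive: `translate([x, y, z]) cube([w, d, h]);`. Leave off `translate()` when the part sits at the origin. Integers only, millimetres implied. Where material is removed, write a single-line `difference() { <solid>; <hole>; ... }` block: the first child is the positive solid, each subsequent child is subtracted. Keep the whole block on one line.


difference() { translate([225, 252, 0]) cube([2850, 151, 2390]); translate([985, 252, 0]) cube([816, 151, 2010]); }
translate([225, 2901, 0]) cube([2850, 151, 2390]);
translate([225, 403, 0]) cube([151, 2498, 2390]);
translate([2924, 403, 0]) cube([151, 2498, 2390]);


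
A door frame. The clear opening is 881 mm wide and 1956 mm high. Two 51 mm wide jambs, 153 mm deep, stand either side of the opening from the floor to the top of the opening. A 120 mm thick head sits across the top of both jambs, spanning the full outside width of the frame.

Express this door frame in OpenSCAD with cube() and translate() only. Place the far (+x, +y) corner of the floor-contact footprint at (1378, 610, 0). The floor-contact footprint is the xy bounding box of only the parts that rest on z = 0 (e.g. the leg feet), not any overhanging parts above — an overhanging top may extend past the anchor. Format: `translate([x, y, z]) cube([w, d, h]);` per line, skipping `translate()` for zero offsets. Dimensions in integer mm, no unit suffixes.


translate([395, 457, 0]) cube([51, 153, 1956]);
translate([1327, 457, 0]) cube([51, 153, 1956]);
translate([395, 457, 1956]) cube([983, 153, 120]);


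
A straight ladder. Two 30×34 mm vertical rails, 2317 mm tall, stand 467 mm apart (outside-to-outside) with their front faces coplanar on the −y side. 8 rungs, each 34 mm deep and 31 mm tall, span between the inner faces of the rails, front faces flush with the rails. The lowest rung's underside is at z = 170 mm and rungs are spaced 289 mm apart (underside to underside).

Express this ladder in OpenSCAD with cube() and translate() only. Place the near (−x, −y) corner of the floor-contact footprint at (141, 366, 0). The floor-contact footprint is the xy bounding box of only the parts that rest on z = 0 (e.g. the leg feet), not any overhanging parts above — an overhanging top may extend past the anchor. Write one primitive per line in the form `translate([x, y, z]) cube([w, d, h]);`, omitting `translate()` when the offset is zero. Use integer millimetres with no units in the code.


translate([141, 366, 0]) cube([30, 34, 2317]);
translate([578, 366, 0]) cube([30, 34, 2317]);
translate([171, 366, 170]) cube([407, 34, 31]);
translate([171, 366, 459]) cube([407, 34, 31]);
translate([171, 366, 748]) cube([407, 34, 31]);
translate([171, 366, 1037]) cube([407, 34, 31]);
translate([171, 366, 1326]) cube([407, 34, 31]);
translate([171, 366, 1615]) cube([407, 34, 31]);
translate([171, 366, 1904]) cube([407, 34, 31]);
translate([171, 366, 2193]) cube([407, 34, 31]);


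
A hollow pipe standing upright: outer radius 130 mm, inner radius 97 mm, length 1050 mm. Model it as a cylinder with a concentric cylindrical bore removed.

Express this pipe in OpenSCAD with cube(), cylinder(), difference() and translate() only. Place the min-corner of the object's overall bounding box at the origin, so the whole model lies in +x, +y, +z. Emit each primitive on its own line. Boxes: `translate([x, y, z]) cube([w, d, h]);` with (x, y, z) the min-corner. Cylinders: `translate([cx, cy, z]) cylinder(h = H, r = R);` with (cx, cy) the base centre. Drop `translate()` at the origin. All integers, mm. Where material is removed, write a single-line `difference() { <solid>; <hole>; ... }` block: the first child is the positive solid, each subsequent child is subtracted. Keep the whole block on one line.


difference() { translate([130, 130, 0]) cylinder(h = 1050, r = 130); translate([130, 130, 0]) cylinder(h = 1050, r = 97); }


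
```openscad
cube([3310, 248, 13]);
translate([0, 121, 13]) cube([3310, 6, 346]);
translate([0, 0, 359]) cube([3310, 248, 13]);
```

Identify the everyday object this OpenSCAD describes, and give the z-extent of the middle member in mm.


An I-beam. The web height is 346 mm.

Two wide flanges with a thin centred web — an I-beam. Overall 372 mm minus two 13 mm flanges gives a web of 372 − 2·13 = 346 mm.


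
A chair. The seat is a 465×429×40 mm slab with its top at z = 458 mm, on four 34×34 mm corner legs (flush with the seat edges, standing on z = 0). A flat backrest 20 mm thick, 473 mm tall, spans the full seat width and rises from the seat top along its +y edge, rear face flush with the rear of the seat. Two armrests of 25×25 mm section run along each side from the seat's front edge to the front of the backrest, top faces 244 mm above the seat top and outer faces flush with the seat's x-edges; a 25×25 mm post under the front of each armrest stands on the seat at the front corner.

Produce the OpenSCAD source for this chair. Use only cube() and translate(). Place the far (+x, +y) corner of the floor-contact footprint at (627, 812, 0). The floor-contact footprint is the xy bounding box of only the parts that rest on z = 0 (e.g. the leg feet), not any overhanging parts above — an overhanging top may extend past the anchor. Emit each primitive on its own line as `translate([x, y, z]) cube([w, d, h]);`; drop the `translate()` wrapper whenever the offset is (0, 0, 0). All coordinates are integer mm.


translate([162, 383, 418]) cube([465, 429, 40]);
translate([162, 383, 0]) cube([34, 34, 418]);
translate([593, 383, 0]) cube([34, 34, 418]);
translate([162, 778, 0]) cube([34, 34, 418]);
translate([593, 778, 0]) cube([34, 34, 418]);
translate([162, 792, 458]) cube([465, 20, 473]);
translate([162, 383, 677]) cube([25, 409, 25]);
translate([602, 383, 677]) cube([25, 409, 25]);
translate([162, 383, 458]) cube([25, 25, 219]);
translate([602, 383, 458]) cube([25, 25, 219]);


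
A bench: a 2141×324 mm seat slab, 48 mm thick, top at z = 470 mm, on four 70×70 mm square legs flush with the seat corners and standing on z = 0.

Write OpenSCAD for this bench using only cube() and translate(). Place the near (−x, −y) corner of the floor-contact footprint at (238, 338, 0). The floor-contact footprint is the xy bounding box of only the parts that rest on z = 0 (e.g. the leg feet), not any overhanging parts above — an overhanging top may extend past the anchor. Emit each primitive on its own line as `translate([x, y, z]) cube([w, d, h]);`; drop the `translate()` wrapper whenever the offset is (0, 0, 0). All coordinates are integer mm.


// leg_h = 470 − 48 = 422
translate([238, 338, 422]) cube([2141, 324, 48]);
translate([238, 338, 0]) cube([70, 70, 422]);
translate([238, 592, 0]) cube([70, 70, 422]);
translate([2309, 338, 0]) cube([70, 70, 422]);
translate([2309, 592, 0]) cube([70, 70, 422]);


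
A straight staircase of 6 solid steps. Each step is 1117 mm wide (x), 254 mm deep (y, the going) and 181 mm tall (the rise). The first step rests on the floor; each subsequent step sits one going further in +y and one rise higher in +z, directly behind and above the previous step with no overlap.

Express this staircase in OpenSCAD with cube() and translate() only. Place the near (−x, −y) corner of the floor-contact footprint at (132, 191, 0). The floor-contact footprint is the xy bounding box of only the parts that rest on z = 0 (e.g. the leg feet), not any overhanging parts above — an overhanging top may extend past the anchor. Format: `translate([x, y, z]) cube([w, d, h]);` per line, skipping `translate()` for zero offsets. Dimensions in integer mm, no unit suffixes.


translate([132, 191, 0]) cube([1117, 254, 181]);
translate([132, 445, 181]) cube([1117, 254, 181]);
translate([132, 699, 362]) cube([1117, 254, 181]);
translate([132, 953, 543]) cube([1117, 254, 181]);
translate([132, 1207, 724]) cube([1117, 254, 181]);
translate([132, 1461, 905]) cube([1117, 254, 181]);


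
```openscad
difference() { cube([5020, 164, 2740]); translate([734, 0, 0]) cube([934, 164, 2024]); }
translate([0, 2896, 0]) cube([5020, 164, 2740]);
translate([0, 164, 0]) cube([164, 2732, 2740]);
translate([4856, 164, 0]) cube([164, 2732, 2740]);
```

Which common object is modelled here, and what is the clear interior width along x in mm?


A single room. The interior width is 4692 mm.

Four walls enclosing a rectangle with a door in the front wall — a room. Outside width 5020 minus two 164 mm walls gives 4692 mm.


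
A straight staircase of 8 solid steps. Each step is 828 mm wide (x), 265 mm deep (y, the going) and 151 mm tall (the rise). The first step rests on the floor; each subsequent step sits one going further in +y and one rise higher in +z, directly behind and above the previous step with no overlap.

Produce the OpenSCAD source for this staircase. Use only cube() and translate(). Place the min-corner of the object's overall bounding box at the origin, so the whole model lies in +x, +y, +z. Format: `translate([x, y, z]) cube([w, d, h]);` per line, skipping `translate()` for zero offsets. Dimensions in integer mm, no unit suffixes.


cube([828, 265, 151]);
translate([0, 265, 151]) cube([828, 265, 151]);
translate([0, 530, 302]) cube([828, 265, 151]);
translate([0, 795, 453]) cube([828, 265, 151]);
translate([0, 1060, 604]) cube([828, 265, 151]);
translate([0, 1325, 755]) cube([828, 265, 151]);
translate([0, 1590, 906]) cube([828, 265, 151]);
translate([0, 1855, 1057]) cube([828, 265, 151]);


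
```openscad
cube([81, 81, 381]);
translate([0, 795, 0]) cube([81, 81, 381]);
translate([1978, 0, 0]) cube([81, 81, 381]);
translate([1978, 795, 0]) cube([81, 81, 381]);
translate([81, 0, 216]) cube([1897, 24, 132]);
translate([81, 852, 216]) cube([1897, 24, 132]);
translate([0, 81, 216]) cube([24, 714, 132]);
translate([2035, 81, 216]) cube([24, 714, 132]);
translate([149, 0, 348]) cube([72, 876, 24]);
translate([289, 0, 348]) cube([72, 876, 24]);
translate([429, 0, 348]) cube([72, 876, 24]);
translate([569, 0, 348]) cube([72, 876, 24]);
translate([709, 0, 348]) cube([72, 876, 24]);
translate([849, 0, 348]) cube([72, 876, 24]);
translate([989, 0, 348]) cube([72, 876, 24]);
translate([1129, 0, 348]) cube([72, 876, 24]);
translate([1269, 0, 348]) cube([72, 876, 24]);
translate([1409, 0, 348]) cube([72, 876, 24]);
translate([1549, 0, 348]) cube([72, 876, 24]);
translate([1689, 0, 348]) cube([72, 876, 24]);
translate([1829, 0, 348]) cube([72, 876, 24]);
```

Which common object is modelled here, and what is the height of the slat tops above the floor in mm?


A bed frame. The slat-top height is 372 mm.

Four posts, four rails, and a row of slats — a bed frame. Slats sit on the rails at z = 216 + 132 = 348; with slat thickness 24, the top is 372 mm.


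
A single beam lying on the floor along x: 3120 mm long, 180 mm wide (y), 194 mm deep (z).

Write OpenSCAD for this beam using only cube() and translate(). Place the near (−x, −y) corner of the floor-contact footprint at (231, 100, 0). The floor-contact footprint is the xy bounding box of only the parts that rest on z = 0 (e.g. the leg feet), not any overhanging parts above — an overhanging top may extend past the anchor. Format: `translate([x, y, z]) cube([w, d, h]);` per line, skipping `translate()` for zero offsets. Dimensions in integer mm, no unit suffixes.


translate([231, 100, 0]) cube([3120, 180, 194]);


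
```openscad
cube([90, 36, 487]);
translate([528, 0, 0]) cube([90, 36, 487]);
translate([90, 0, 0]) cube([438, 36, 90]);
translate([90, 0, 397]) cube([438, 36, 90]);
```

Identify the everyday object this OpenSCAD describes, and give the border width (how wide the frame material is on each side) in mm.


A picture frame. The border width is 90 mm.

Four thin pieces enclosing a rectangular opening — a picture frame. The two full-height stiles are 487 mm tall; the top rail sits at z = 397 and is 90 mm tall, so the border above the opening is 487 − 397 = 90 mm, matching the stile x-width.


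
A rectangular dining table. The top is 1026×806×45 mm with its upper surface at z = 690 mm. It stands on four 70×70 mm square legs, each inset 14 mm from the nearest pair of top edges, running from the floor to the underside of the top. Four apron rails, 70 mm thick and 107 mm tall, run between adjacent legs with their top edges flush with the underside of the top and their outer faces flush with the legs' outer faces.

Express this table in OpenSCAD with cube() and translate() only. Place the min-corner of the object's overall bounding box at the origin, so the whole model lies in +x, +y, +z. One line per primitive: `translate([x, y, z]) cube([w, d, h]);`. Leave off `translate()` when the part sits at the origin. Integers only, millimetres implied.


translate([0, 0, 645]) cube([1026, 806, 45]);
translate([14, 14, 0]) cube([70, 70, 645]);
translate([942, 14, 0]) cube([70, 70, 645]);
translate([14, 722, 0]) cube([70, 70, 645]);
translate([942, 722, 0]) cube([70, 70, 645]);
translate([84, 14, 538]) cube([858, 70, 107]);
translate([84, 722, 538]) cube([858, 70, 107]);
translate([14, 84, 538]) cube([70, 638, 107]);
translate([942, 84, 538]) cube([70, 638, 107]);


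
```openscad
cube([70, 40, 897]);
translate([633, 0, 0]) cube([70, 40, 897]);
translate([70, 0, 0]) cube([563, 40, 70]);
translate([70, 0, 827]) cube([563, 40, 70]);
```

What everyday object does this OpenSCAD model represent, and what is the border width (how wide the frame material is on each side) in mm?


A picture frame. The border width is 70 mm.

Four thin pieces enclosing a rectangular opening — a picture frame. The two full-height stiles are 897 mm tall; the top rail sits at z = 827 and is 70 mm tall, so the border above the opening is 897 − 827 = 70 mm, matching the stile x-width.


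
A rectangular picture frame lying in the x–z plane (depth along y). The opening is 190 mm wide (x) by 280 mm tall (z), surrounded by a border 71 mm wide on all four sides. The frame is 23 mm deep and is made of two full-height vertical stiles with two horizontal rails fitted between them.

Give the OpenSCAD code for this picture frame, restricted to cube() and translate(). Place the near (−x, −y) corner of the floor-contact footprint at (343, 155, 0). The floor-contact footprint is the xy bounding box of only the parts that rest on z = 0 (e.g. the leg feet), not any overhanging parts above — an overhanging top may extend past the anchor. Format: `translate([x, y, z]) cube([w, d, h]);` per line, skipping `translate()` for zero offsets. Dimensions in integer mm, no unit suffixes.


translate([343, 155, 0]) cube([71, 23, 422]);
translate([604, 155, 0]) cube([71, 23, 422]);
translate([414, 155, 0]) cube([190, 23, 71]);
translate([414, 155, 351]) cube([190, 23, 71]);


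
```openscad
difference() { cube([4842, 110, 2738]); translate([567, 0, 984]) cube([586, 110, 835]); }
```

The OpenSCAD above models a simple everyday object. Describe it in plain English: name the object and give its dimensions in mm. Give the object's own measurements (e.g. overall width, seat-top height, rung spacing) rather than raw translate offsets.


A wall 4842 mm long (x), 110 mm thick (y), 2738 mm tall, with a rectangular window opening cut through it. The opening is 586 mm wide and 835 mm tall; its sill is at z = 984 mm and its near (−x) edge is 567 mm from the wall's −x end. The opening passes through the full wall thickness.


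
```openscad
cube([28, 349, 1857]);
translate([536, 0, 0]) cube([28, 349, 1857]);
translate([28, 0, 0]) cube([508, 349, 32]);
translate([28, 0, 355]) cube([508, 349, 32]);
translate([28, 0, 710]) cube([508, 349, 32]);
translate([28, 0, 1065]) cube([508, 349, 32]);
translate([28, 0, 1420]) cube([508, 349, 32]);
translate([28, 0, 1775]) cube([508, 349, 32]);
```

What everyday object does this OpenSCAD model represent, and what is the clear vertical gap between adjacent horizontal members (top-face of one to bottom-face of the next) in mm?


A bookshelf. The clear shelf gap is 323 mm.

Two tall side panels with 6 horizontal boards between them — a bookshelf. The first two shelf undersides are at z = 0 and z = 355; with shelf thickness 32, the clear gap is 355 − 0 − 32 = 323 mm.


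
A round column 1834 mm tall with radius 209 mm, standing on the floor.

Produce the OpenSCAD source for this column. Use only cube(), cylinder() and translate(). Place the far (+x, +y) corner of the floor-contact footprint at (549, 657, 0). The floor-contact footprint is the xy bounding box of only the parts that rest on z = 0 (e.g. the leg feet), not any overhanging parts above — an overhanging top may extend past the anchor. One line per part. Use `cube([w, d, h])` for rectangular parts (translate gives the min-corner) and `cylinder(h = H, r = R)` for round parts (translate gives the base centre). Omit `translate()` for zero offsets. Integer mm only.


translate([340, 448, 0]) cylinder(h = 1834, r = 209);


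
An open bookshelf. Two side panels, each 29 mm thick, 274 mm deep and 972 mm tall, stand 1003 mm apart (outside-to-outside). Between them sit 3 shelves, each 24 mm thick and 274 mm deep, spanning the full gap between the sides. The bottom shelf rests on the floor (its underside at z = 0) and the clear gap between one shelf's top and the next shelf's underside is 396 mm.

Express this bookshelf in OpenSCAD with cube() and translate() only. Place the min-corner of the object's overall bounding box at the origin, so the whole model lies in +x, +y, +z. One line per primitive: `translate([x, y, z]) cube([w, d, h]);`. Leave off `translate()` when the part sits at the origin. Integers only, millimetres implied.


cube([29, 274, 972]);
translate([974, 0, 0]) cube([29, 274, 972]);
translate([29, 0, 0]) cube([945, 274, 24]);
translate([29, 0, 420]) cube([945, 274, 24]);
translate([29, 0, 840]) cube([945, 274, 24]);


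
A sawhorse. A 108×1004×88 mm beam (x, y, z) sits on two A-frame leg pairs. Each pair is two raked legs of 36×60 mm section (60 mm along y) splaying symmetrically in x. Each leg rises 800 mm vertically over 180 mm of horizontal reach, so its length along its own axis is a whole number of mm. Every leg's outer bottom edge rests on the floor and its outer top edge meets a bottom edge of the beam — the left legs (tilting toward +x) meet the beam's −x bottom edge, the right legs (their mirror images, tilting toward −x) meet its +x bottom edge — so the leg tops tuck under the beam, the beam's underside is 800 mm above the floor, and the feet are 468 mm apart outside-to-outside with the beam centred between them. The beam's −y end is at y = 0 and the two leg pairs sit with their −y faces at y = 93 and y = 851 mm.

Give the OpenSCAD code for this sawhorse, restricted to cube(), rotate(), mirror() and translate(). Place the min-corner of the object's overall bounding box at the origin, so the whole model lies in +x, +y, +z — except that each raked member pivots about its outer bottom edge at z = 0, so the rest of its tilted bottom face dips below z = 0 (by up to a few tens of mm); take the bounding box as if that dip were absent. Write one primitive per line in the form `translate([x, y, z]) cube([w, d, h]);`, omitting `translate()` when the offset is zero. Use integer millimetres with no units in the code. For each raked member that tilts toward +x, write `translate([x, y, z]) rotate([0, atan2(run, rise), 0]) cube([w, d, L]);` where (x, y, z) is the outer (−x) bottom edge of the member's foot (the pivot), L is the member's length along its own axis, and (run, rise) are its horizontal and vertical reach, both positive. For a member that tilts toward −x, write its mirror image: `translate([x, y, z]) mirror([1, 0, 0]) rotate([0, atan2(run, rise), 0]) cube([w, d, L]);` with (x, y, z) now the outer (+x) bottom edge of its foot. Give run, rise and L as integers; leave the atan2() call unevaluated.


translate([180, 0, 800]) cube([108, 1004, 88]);
translate([0, 93, 0]) rotate([0, atan2(180, 800), 0]) cube([36, 60, 820]);
translate([468, 93, 0]) mirror([1, 0, 0]) rotate([0, atan2(180, 800), 0]) cube([36, 60, 820]);
translate([0, 851, 0]) rotate([0, atan2(180, 800), 0]) cube([36, 60, 820]);
translate([468, 851, 0]) mirror([1, 0, 0]) rotate([0, atan2(180, 800), 0]) cube([36, 60, 820]);


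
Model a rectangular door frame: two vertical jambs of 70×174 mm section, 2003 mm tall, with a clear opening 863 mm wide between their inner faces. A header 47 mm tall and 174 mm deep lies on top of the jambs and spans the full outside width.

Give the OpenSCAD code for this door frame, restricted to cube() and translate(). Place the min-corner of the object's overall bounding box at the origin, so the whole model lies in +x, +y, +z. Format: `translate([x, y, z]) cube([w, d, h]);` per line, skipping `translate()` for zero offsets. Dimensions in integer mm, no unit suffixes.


cube([70, 174, 2003]);
translate([933, 0, 0]) cube([70, 174, 2003]);
translate([0, 0, 2003]) cube([1003, 174, 47]);


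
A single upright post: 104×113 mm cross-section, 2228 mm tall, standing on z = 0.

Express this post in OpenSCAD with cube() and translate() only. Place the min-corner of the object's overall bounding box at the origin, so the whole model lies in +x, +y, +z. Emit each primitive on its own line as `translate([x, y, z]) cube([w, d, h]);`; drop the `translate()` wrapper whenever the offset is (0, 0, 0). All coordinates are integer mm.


cube([104, 113, 2228]);


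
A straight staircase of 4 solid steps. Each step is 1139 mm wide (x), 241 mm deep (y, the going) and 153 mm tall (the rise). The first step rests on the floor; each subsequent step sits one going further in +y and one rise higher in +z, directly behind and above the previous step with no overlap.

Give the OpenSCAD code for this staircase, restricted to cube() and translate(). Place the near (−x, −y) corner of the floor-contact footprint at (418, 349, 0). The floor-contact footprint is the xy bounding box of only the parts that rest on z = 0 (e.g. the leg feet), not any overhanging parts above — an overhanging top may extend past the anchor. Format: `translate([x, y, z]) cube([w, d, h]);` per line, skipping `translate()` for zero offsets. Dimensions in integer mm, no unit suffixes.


translate([418, 349, 0]) cube([1139, 241, 153]);
translate([418, 590, 153]) cube([1139, 241, 153]);
translate([418, 831, 306]) cube([1139, 241, 153]);
translate([418, 1072, 459]) cube([1139, 241, 153]);


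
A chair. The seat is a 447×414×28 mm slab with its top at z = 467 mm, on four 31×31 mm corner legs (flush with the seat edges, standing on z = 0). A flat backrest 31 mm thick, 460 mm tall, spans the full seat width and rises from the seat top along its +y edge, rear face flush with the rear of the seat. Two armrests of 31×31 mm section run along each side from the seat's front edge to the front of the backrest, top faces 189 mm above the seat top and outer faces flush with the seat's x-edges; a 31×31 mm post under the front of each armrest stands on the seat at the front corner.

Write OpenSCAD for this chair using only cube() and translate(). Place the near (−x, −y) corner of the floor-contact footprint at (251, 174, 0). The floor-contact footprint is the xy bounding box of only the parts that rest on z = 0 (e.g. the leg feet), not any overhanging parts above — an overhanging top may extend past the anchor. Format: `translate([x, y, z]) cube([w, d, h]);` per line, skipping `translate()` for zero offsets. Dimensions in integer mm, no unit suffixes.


translate([251, 174, 439]) cube([447, 414, 28]);
translate([251, 174, 0]) cube([31, 31, 439]);
translate([667, 174, 0]) cube([31, 31, 439]);
translate([251, 557, 0]) cube([31, 31, 439]);
translate([667, 557, 0]) cube([31, 31, 439]);
translate([251, 557, 467]) cube([447, 31, 460]);
translate([251, 174, 625]) cube([31, 383, 31]);
translate([667, 174, 625]) cube([31, 383, 31]);
translate([251, 174, 467]) cube([31, 31, 158]);
translate([667, 174, 467]) cube([31, 31, 158]);


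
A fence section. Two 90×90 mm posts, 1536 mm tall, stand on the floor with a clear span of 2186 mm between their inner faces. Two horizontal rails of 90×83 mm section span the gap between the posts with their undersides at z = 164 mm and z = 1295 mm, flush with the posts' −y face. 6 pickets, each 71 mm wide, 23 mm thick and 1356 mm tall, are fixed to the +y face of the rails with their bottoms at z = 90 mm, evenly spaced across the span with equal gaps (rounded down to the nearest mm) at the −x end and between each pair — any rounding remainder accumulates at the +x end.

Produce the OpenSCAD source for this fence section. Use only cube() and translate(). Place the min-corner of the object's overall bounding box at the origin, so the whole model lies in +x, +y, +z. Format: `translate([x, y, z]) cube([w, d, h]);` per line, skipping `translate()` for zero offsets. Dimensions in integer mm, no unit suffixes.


cube([90, 90, 1536]);
translate([2276, 0, 0]) cube([90, 90, 1536]);
translate([90, 0, 164]) cube([2186, 90, 83]);
translate([90, 0, 1295]) cube([2186, 90, 83]);
translate([341, 90, 90]) cube([71, 23, 1356]);
translate([663, 90, 90]) cube([71, 23, 1356]);
translate([985, 90, 90]) cube([71, 23, 1356]);
translate([1307, 90, 90]) cube([71, 23, 1356]);
translate([1629, 90, 90]) cube([71, 23, 1356]);
translate([1951, 90, 90]) cube([71, 23, 1356]);


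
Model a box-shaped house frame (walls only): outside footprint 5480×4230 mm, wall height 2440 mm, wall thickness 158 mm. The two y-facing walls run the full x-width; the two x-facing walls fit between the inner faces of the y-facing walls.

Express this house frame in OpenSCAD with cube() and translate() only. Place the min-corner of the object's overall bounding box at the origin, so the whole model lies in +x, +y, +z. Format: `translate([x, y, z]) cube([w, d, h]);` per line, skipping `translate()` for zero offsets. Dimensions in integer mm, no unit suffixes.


cube([5480, 158, 2440]);
translate([0, 4072, 0]) cube([5480, 158, 2440]);
translate([0, 158, 0]) cube([158, 3914, 2440]);
translate([5322, 158, 0]) cube([158, 3914, 2440]);


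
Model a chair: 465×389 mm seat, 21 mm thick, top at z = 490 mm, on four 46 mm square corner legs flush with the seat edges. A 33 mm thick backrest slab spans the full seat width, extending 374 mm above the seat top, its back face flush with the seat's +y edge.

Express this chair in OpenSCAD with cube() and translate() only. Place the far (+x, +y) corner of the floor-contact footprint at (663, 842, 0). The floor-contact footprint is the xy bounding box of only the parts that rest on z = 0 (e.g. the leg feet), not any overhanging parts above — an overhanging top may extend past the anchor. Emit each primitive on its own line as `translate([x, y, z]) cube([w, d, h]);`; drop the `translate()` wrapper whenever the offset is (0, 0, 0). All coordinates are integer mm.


translate([198, 453, 469]) cube([465, 389, 21]);
translate([198, 453, 0]) cube([46, 46, 469]);
translate([617, 453, 0]) cube([46, 46, 469]);
translate([198, 796, 0]) cube([46, 46, 469]);
translate([617, 796, 0]) cube([46, 46, 469]);
translate([198, 809, 490]) cube([465, 33, 374]);


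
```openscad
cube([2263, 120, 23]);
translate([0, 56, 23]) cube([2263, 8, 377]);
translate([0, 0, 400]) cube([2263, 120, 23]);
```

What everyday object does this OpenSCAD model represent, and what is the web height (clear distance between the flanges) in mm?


An I-beam. The web height is 377 mm.

Two wide flanges with a thin centred web — an I-beam. Overall 423 mm minus two 23 mm flanges gives a web of 423 − 2·23 = 377 mm.


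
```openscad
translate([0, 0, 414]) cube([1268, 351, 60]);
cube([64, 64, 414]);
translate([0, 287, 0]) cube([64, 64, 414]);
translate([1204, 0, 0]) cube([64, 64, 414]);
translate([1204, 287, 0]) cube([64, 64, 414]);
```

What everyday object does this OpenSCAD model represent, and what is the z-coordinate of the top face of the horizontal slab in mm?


A bench. The seat-top height is 474 mm.

A long slab on four corner posts — a bench. The slab sits at z = 414 with thickness 60, so the top is 414 + 60 = 474 mm.


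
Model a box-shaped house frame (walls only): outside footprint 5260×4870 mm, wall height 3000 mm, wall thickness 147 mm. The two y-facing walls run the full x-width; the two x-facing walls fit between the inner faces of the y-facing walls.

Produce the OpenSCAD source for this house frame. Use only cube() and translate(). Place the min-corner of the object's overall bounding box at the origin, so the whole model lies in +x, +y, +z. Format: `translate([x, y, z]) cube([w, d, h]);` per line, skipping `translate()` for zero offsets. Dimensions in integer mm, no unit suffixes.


cube([5260, 147, 3000]);
translate([0, 4723, 0]) cube([5260, 147, 3000]);
translate([0, 147, 0]) cube([147, 4576, 3000]);
translate([5113, 147, 0]) cube([147, 4576, 3000]);
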